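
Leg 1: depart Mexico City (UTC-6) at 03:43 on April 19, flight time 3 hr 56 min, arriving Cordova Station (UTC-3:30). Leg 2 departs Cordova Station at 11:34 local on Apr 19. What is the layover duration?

Convert departure to UTC: 03:43 + 6:00 = 09:43 UTC on Apr 19.
Add 3 hours and 56 minutes flight time → 13:39 UTC.
Cordova Station is UTC−3:30, so local arrival = 13:39 − 3:30 = 10:09 on Apr 19.
Layover = 11:34 − 10:09 = 1 hour 25 minutes.

1 hour 25 minutes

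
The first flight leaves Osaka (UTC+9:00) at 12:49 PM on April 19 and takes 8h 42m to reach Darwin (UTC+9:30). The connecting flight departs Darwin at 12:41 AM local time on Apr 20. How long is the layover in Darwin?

2 hours 40 minutes

Convert departure to UTC: 12:49 PM − 9:00 = 3:49 AM UTC on Apr 19.
Add 8 hours and 42 minutes flight time → 12:31 PM UTC.
Darwin is UTC+9:30, so local arrival = 12:31 PM + 9:30 = 10:01 PM on Apr 19.
Layover = 12:41 AM − 10:01 PM (+1 day) = 2 hours 40 minutes.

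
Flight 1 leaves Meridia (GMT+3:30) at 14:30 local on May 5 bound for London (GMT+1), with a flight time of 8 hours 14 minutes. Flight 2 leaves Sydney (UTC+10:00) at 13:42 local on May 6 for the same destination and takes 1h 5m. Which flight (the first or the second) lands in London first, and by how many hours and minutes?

Flight 1 in UTC: 14:30 − 3:30 = 11:00 on May 5.
+8 hours 14 minutes → arrive 19:14 UTC on May 5.
Flight 2 in UTC: 13:42 − 10:00 = 03:42 on May 6.
+1 hour and 5 minutes → arrive 04:47 UTC on May 6.
Flight 1 lands earlier by 9 hours 33 minutes.

the first, by 9 hours 33 minutes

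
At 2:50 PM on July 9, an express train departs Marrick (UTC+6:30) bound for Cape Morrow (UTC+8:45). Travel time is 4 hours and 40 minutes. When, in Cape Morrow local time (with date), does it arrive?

9:45 PM on July 9

Convert departure to UTC: 2:50 PM − 6:30 = 8:20 AM UTC on Jul 9.
Add 4 hours and 40 minutes travel time → 1:00 PM UTC.
Cape Morrow is UTC+8:45, so local arrival = 1:00 PM + 8:45 = 9:45 PM on Jul 9.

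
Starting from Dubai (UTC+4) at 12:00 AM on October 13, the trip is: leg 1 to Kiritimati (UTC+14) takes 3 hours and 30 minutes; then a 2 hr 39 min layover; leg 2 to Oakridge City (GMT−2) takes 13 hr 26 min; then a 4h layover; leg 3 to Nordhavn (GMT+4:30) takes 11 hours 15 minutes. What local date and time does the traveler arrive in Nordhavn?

11:20 AM on October 14

Convert departure to UTC: 12:00 AM − 4:00 = 8:00 PM UTC on Oct 12.
Add 3 hours and 30 minutes leg 1 → 11:30 PM UTC.
Add 2 hours 39 minutes layover in Kiritimati → 2:09 AM UTC (Oct 13).
Add 13 hours 26 minutes leg 2 → 3:35 PM UTC.
Add 4 hours layover in Oakridge City → 7:35 PM UTC.
Add 11 hours 15 minutes leg 3 → 6:50 AM UTC (Oct 14).
Nordhavn is UTC+4:30, so local arrival = 6:50 AM + 4:30 = 11:20 AM on Oct 14.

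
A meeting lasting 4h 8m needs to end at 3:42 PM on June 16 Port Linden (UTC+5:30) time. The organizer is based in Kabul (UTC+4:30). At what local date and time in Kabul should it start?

Target end time in UTC: 3:42 PM − 5:30 = 10:12 AM on Jun 16.
Subtract 4 hours 8 minutes → start 6:04 AM UTC on Jun 16.
Kabul is UTC+4:30: 6:04 AM + 4:30 = 10:34 AM on Jun 16.

10:34 AM on Jun 16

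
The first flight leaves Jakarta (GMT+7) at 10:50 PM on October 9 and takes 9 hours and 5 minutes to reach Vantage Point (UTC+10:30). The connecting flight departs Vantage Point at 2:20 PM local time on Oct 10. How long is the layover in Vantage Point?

2 hours 55 minutes

Convert departure to UTC: 10:50 PM − 7:00 = 3:50 PM UTC on Oct 9.
Add 9 hours 5 minutes flight time → 12:55 AM UTC (Oct 10).
Vantage Point is UTC+10:30, so local arrival = 12:55 AM + 10:30 = 11:25 AM on Oct 10.
Layover = 2:20 PM − 11:25 AM = 2 hours 55 minutes.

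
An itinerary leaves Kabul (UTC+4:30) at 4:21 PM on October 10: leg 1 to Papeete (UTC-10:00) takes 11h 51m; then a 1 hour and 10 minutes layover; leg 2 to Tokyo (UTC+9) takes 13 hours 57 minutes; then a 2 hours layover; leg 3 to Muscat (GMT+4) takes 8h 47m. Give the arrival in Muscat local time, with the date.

5:36 AM on October 12

Convert departure to UTC: 4:21 PM − 4:30 = 11:51 AM UTC on Oct 10.
Add 11 hours and 51 minutes leg 1 → 11:42 PM UTC.
Add 1 hour 10 minutes layover in Papeete → 12:52 AM UTC (Oct 11).
Add 13 hours 57 minutes leg 2 → 2:49 PM UTC.
Add 2 hours layover in Tokyo → 4:49 PM UTC.
Add 8 hours and 47 minutes leg 3 → 1:36 AM UTC (Oct 12).
Muscat is UTC+4:00, so local arrival = 1:36 AM + 4:00 = 5:36 AM on Oct 12.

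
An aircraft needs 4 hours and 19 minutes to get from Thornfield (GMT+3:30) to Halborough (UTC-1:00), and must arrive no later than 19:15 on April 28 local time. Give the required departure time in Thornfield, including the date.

19:26 on April 28

Target arrival in UTC: 19:15 + 1:00 = 20:15 on Apr 28.
Subtract 4 hours and 19 minutes → departure 15:56 UTC on Apr 28.
Thornfield is UTC+3:30: 15:56 + 3:30 = 19:26 on Apr 28.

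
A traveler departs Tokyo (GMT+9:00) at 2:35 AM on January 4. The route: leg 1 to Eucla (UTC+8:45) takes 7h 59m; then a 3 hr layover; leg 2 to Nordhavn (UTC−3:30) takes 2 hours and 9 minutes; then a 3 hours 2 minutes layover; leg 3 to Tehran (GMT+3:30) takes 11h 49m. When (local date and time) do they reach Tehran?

1:04 AM on Jan 5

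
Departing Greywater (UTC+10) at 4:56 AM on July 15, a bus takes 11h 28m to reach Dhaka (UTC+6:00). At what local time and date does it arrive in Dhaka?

Convert departure to UTC: 4:56 AM − 10:00 = 6:56 PM UTC on Jul 14.
Add 11 hours 28 minutes travel time → 6:24 AM UTC (Jul 15).
Dhaka is UTC+6:00, so local arrival = 6:24 AM + 6:00 = 12:24 PM on Jul 15.

12:24 PM on July 15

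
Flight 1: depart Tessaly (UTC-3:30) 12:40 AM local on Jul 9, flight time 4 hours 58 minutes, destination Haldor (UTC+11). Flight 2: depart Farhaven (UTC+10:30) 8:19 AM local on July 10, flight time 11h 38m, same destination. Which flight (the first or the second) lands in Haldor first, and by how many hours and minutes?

the first, by 24 hours 19 minutes

Flight 1 in UTC: 12:40 AM + 3:30 = 4:10 AM on Jul 9.
+4 hours and 58 minutes → arrive 9:08 AM UTC on Jul 9.
Flight 2 in UTC: 8:19 AM − 10:30 = 9:49 PM on Jul 9.
+11 hours and 38 minutes → arrive 9:27 AM UTC on Jul 10.
Flight 1 lands earlier by 24 hours 19 minutes.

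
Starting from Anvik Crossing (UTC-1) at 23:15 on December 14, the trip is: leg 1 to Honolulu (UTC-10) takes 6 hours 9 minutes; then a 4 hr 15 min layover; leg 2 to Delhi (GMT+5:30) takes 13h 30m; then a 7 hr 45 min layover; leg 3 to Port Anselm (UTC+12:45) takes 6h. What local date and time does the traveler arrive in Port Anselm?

Convert departure to UTC: 23:15 + 1:00 = 00:15 UTC on Dec 15.
Add 6 hours and 9 minutes leg 1 → 06:24 UTC.
Add 4 hours and 15 minutes layover in Honolulu → 10:39 UTC.
Add 13 hours and 30 minutes leg 2 → 00:09 UTC (Dec 16).
Add 7 hours and 45 minutes layover in Delhi → 07:54 UTC.
Add 6 hours leg 3 → 13:54 UTC.
Port Anselm is UTC+12:45, so local arrival = 13:54 + 12:45 = 02:39 on Dec 17.

02:39 on December 17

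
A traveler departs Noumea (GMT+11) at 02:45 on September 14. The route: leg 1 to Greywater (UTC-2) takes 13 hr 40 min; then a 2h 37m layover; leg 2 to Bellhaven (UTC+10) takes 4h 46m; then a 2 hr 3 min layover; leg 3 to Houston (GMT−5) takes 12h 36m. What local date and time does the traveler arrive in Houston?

22:27 on September 14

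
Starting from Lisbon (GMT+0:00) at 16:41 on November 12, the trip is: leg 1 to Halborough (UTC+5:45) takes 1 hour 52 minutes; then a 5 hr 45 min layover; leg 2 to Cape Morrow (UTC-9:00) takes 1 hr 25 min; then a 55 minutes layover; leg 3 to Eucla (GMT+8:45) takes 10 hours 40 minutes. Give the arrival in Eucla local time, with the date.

22:03 on November 13

Lisbon is at UTC+0, so departure is already 16:41 UTC on Nov 12.
Add 1 hour 52 minutes leg 1 → 18:33 UTC.
Add 5 hours 45 minutes layover in Halborough → 00:18 UTC (Nov 13).
Add 1 hour 25 minutes leg 2 → 01:43 UTC.
Add 55 minutes layover in Cape Morrow → 02:38 UTC.
Add 10 hours and 40 minutes leg 3 → 13:18 UTC.
Eucla is UTC+8:45, so local arrival = 13:18 + 8:45 = 22:03 on Nov 13.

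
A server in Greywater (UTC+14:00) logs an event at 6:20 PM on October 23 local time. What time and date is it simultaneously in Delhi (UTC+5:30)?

In UTC: 6:20 PM − 14:00 = 4:20 AM on Oct 23.
Delhi is UTC+5:30: 4:20 AM + 5:30 = 9:50 AM on Oct 23.

9:50 AM on October 23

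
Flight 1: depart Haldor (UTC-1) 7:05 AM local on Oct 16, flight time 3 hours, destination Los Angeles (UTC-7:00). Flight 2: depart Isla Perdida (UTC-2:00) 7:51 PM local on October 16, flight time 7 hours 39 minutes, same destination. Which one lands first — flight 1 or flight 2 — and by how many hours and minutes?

Flight 1 in UTC: 7:05 AM + 1:00 = 8:05 AM on Oct 16.
+3 hours → arrive 11:05 AM UTC on Oct 16.
Flight 2 in UTC: 7:51 PM + 2:00 = 9:51 PM on Oct 16.
+7 hours and 39 minutes → arrive 5:30 AM UTC on Oct 17.
Flight 1 lands earlier by 18 hours 25 minutes.

the first, by 18 hours 25 minutes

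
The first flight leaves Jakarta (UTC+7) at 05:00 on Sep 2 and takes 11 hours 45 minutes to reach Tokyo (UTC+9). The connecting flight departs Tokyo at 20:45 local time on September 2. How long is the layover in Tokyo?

Convert departure to UTC: 05:00 − 7:00 = 22:00 UTC on Sep 1.
Add 11 hours and 45 minutes flight time → 09:45 UTC (Sep 2).
Tokyo is UTC+9:00, so local arrival = 09:45 + 9:00 = 18:45 on Sep 2.
Layover = 20:45 − 18:45 = 2 hours.

2 hours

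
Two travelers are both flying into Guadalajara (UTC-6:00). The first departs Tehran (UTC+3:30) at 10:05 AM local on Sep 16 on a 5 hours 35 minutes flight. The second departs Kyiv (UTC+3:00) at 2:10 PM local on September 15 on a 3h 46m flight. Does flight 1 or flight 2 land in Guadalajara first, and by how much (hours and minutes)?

the second, by 21 hours 14 minutes

Flight 1 in UTC: 10:05 AM − 3:30 = 6:35 AM on Sep 16.
+5 hours 35 minutes → arrive 12:10 PM UTC on Sep 16.
Flight 2 in UTC: 2:10 PM − 3:00 = 11:10 AM on Sep 15.
+3 hours and 46 minutes → arrive 2:56 PM UTC on Sep 15.
Flight 2 lands earlier by 21 hours 14 minutes.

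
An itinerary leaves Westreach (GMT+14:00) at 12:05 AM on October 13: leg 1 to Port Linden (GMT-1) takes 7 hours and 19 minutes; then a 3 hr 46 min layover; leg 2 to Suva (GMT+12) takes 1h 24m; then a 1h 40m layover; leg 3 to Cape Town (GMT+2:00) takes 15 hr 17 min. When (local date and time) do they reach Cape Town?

5:31 PM on Oct 13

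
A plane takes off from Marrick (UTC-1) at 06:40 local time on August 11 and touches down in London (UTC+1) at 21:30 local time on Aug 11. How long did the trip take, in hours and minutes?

Departure in UTC: 06:40 + 1:00 = 07:40 on Aug 11.
Arrival in UTC: 21:30 − 1:00 = 20:30 on Aug 11.
Elapsed = 20:30 − 07:40 = 12 hours 50 minutes.

12 hours 50 minutes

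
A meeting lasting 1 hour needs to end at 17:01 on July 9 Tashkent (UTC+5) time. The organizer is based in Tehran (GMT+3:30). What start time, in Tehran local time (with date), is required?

14:31 on July 9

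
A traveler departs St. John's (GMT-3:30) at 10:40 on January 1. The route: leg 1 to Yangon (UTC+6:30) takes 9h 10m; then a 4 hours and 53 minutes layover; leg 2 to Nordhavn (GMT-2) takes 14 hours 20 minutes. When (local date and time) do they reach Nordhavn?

16:33 on Jan 2

Convert departure to UTC: 10:40 + 3:30 = 14:10 UTC on Jan 1.
Add 9 hours and 10 minutes leg 1 → 23:20 UTC.
Add 4 hours and 53 minutes layover in Yangon → 04:13 UTC (Jan 2).
Add 14 hours and 20 minutes leg 2 → 18:33 UTC.
Nordhavn is UTC−2:00, so local arrival = 18:33 − 2:00 = 16:33 on Jan 2.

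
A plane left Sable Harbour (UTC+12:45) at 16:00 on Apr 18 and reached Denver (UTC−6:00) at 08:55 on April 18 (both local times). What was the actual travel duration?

11 hours 40 minutes

Departure in UTC: 16:00 − 12:45 = 03:15 on Apr 18.
Arrival in UTC: 08:55 + 6:00 = 14:55 on Apr 18.
Elapsed = 14:55 − 03:15 = 11 hours 40 minutes.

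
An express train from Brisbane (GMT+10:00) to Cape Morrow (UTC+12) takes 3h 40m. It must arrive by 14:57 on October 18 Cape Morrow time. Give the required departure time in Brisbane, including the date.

Target arrival in UTC: 14:57 − 12:00 = 02:57 on Oct 18.
Subtract 3 hours 40 minutes → departure 23:17 UTC on Oct 17.
Brisbane is UTC+10:00: 23:17 + 10:00 = 09:17 on Oct 18.

09:17 on October 18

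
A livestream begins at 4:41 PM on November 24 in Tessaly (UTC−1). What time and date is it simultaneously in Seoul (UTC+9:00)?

2:41 AM on Nov 25

Seoul is 10:00 ahead of Tessaly.
Shift by the zone difference: 4:41 PM + 10:00 = 2:41 AM on Nov 25 in Seoul.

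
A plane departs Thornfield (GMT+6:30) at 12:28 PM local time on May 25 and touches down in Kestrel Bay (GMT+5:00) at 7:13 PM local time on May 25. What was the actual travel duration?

8 hours 15 minutes

Departure in UTC: 12:28 PM − 6:30 = 5:58 AM on May 25.
Arrival in UTC: 7:13 PM − 5:00 = 2:13 PM on May 25.
Elapsed = 2:13 PM − 5:58 AM = 8 hours 15 minutes.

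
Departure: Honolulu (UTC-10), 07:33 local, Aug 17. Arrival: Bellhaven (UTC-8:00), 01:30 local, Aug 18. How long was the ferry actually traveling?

15 hours 57 minutes

Departure in UTC: 07:33 + 10:00 = 17:33 on Aug 17.
Arrival in UTC: 01:30 + 8:00 = 09:30 on Aug 18.
Elapsed = 09:30 − 17:33 (+1 day) = 15 hours 57 minutes.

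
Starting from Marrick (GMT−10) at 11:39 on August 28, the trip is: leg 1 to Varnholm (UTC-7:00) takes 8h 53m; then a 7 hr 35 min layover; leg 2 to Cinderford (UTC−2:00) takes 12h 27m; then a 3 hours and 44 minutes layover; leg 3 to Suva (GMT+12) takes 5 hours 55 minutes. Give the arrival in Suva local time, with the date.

Convert departure to UTC: 11:39 + 10:00 = 21:39 UTC on Aug 28.
Add 8 hours 53 minutes leg 1 → 06:32 UTC (Aug 29).
Add 7 hours and 35 minutes layover in Varnholm → 14:07 UTC.
Add 12 hours and 27 minutes leg 2 → 02:34 UTC (Aug 30).
Add 3 hours and 44 minutes layover in Cinderford → 06:18 UTC.
Add 5 hours and 55 minutes leg 3 → 12:13 UTC.
Suva is UTC+12:00, so local arrival = 12:13 + 12:00 = 00:13 on Aug 31.

00:13 on Aug 31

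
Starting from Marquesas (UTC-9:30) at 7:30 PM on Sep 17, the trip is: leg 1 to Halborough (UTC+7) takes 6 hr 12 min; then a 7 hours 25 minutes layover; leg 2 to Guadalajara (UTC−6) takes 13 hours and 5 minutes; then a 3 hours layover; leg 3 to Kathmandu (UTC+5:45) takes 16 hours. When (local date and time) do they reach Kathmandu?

8:27 AM on Sep 20

Convert departure to UTC: 7:30 PM + 9:30 = 5:00 AM UTC on Sep 18.
Add 6 hours 12 minutes leg 1 → 11:12 AM UTC.
Add 7 hours 25 minutes layover in Halborough → 6:37 PM UTC.
Add 13 hours 5 minutes leg 2 → 7:42 AM UTC (Sep 19).
Add 3 hours layover in Guadalajara → 10:42 AM UTC.
Add 16 hours leg 3 → 2:42 AM UTC (Sep 20).
Kathmandu is UTC+5:45, so local arrival = 2:42 AM + 5:45 = 8:27 AM on Sep 20.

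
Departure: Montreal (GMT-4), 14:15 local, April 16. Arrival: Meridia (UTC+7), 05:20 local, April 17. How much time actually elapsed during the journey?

Departure in UTC: 14:15 + 4:00 = 18:15 on Apr 16.
Arrival in UTC: 05:20 − 7:00 = 22:20 on Apr 16.
Elapsed = 22:20 − 18:15 = 4 hours 5 minutes.

4 hours 5 minutes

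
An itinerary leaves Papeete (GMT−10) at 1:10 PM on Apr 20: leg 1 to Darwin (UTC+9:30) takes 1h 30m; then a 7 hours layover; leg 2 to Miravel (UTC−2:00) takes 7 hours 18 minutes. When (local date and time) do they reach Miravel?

12:58 PM on April 21

Convert departure to UTC: 1:10 PM + 10:00 = 11:10 PM UTC on Apr 20.
Add 1 hour and 30 minutes leg 1 → 12:40 AM UTC (Apr 21).
Add 7 hours layover in Darwin → 7:40 AM UTC.
Add 7 hours 18 minutes leg 2 → 2:58 PM UTC.
Miravel is UTC−2:00, so local arrival = 2:58 PM − 2:00 = 12:58 PM on Apr 21.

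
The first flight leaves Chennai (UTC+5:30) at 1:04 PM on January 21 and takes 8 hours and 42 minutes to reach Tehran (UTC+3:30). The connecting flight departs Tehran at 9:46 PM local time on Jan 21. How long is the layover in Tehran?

2 hours

Convert departure to UTC: 1:04 PM − 5:30 = 7:34 AM UTC on Jan 21.
Add 8 hours and 42 minutes flight time → 4:16 PM UTC.
Tehran is UTC+3:30, so local arrival = 4:16 PM + 3:30 = 7:46 PM on Jan 21.
Layover = 9:46 PM − 7:46 PM = 2 hours.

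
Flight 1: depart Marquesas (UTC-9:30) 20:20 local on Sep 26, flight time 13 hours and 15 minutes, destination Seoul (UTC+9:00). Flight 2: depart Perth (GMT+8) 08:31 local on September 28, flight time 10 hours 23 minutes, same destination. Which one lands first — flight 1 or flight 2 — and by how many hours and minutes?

Flight 1 in UTC: 20:20 + 9:30 = 05:50 on Sep 27.
+13 hours 15 minutes → arrive 19:05 UTC on Sep 27.
Flight 2 in UTC: 08:31 − 8:00 = 00:31 on Sep 28.
+10 hours 23 minutes → arrive 10:54 UTC on Sep 28.
Flight 1 lands earlier by 15 hours 49 minutes.

the first, by 15 hours 49 minutes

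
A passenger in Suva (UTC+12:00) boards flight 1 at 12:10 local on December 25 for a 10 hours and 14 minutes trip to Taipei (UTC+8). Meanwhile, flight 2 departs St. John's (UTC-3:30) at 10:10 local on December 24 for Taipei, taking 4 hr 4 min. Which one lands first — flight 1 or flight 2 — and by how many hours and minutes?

Flight 1 in UTC: 12:10 − 12:00 = 00:10 on Dec 25.
+10 hours and 14 minutes → arrive 10:24 UTC on Dec 25.
Flight 2 in UTC: 10:10 + 3:30 = 13:40 on Dec 24.
+4 hours 4 minutes → arrive 17:44 UTC on Dec 24.
Flight 2 lands earlier by 16 hours 40 minutes.

the second, by 16 hours 40 minutes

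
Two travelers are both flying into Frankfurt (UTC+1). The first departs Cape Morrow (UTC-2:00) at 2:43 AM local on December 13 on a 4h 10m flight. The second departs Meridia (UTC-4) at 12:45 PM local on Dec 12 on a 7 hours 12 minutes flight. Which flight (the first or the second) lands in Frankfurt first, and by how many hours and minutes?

Flight 1 in UTC: 2:43 AM + 2:00 = 4:43 AM on Dec 13.
+4 hours 10 minutes → arrive 8:53 AM UTC on Dec 13.
Flight 2 in UTC: 12:45 PM + 4:00 = 4:45 PM on Dec 12.
+7 hours 12 minutes → arrive 11:57 PM UTC on Dec 12.
Flight 2 lands earlier by 8 hours 56 minutes.

the second, by 8 hours 56 minutes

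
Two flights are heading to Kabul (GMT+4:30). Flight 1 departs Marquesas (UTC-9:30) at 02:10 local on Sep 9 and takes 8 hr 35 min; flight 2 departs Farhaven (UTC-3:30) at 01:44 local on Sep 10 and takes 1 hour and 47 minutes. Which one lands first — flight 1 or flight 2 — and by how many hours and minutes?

Flight 1 in UTC: 02:10 + 9:30 = 11:40 on Sep 9.
+8 hours 35 minutes → arrive 20:15 UTC on Sep 9.
Flight 2 in UTC: 01:44 + 3:30 = 05:14 on Sep 10.
+1 hour 47 minutes → arrive 07:01 UTC on Sep 10.
Flight 1 lands earlier by 10 hours 46 minutes.

the first, by 10 hours 46 minutes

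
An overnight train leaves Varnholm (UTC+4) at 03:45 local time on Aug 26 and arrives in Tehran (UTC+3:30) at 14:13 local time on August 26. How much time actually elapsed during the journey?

10 hours 58 minutes

Departure in UTC: 03:45 − 4:00 = 23:45 on Aug 25.
Arrival in UTC: 14:13 − 3:30 = 10:43 on Aug 26.
Elapsed = 10:43 − 23:45 (+1 day) = 10 hours 58 minutes.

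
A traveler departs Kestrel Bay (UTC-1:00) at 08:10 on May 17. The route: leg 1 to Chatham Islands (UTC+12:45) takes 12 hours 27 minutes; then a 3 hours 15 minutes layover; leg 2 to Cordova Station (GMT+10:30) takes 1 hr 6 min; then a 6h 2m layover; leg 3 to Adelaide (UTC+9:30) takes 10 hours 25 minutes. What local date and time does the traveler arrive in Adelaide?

03:55 on May 19

Convert departure to UTC: 08:10 + 1:00 = 09:10 UTC on May 17.
Add 12 hours 27 minutes leg 1 → 21:37 UTC.
Add 3 hours 15 minutes layover in Chatham Islands → 00:52 UTC (May 18).
Add 1 hour 6 minutes leg 2 → 01:58 UTC.
Add 6 hours 2 minutes layover in Cordova Station → 08:00 UTC.
Add 10 hours 25 minutes leg 3 → 18:25 UTC.
Adelaide is UTC+9:30, so local arrival = 18:25 + 9:30 = 03:55 on May 19.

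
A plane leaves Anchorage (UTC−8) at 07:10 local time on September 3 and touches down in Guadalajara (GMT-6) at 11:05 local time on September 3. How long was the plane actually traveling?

Guadalajara is 2:00 ahead of Anchorage.
Clock-face elapsed time (ignoring zones) is 3 hours 55 minutes.
Actual elapsed = 3 hours 55 minutes − 2:00 = 1 hour 55 minutes.

1 hour 55 minutes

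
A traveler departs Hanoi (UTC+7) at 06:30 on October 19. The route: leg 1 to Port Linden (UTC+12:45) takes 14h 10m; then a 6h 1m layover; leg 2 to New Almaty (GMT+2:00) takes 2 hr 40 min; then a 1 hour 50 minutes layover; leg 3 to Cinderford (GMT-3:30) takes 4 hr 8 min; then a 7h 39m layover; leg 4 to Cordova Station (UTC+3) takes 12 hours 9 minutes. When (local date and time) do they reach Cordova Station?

Convert departure to UTC: 06:30 − 7:00 = 23:30 UTC on Oct 18.
Add 14 hours 10 minutes leg 1 → 13:40 UTC (Oct 19).
Add 6 hours and 1 minute layover in Port Linden → 19:41 UTC.
Add 2 hours 40 minutes leg 2 → 22:21 UTC.
Add 1 hour and 50 minutes layover in New Almaty → 00:11 UTC (Oct 20).
Add 4 hours and 8 minutes leg 3 → 04:19 UTC.
Add 7 hours 39 minutes layover in Cinderford → 11:58 UTC.
Add 12 hours and 9 minutes leg 4 → 00:07 UTC (Oct 21).
Cordova Station is UTC+3:00, so local arrival = 00:07 + 3:00 = 03:07 on Oct 21.

03:07 on October 21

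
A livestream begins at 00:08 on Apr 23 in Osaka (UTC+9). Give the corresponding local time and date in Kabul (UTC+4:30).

In UTC: 00:08 − 9:00 = 15:08 on Apr 22.
Kabul is UTC+4:30: 15:08 + 4:30 = 19:38 on Apr 22.

19:38 on April 22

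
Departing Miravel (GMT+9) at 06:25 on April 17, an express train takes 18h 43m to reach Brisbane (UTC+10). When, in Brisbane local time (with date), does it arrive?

Brisbane is 1:00 ahead of Miravel.
After 18 hours 43 minutes it is 01:08 (Apr 18) in Miravel.
Shift by the zone difference: 01:08 + 1:00 = 02:08 on Apr 18 in Brisbane.

02:08 on Apr 18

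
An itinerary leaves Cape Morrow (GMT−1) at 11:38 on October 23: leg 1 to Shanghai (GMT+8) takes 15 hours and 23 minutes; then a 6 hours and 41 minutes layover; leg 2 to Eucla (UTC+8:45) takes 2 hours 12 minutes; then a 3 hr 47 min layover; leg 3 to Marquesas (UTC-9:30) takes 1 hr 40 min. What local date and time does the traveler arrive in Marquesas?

08:51 on Oct 24

Convert departure to UTC: 11:38 + 1:00 = 12:38 UTC on Oct 23.
Add 15 hours and 23 minutes leg 1 → 04:01 UTC (Oct 24).
Add 6 hours and 41 minutes layover in Shanghai → 10:42 UTC.
Add 2 hours 12 minutes leg 2 → 12:54 UTC.
Add 3 hours 47 minutes layover in Eucla → 16:41 UTC.
Add 1 hour and 40 minutes leg 3 → 18:21 UTC.
Marquesas is UTC−9:30, so local arrival = 18:21 − 9:30 = 08:51 on Oct 24.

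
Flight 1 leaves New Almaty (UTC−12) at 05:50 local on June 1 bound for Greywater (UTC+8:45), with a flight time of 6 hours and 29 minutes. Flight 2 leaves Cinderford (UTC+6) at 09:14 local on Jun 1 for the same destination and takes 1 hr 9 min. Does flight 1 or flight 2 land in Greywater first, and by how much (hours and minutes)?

the second, by 19 hours 56 minutes

Flight 1 in UTC: 05:50 + 12:00 = 17:50 on Jun 1.
+6 hours and 29 minutes → arrive 00:19 UTC on Jun 2.
Flight 2 in UTC: 09:14 − 6:00 = 03:14 on Jun 1.
+1 hour 9 minutes → arrive 04:23 UTC on Jun 1.
Flight 2 lands earlier by 19 hours 56 minutes.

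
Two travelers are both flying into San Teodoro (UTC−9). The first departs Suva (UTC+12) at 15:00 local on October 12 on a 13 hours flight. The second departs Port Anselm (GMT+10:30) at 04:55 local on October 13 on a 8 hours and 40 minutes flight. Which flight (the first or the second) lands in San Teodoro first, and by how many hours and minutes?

the first, by 11 hours 5 minutes

Flight 1 in UTC: 15:00 − 12:00 = 03:00 on Oct 12.
+13 hours → arrive 16:00 UTC on Oct 12.
Flight 2 in UTC: 04:55 − 10:30 = 18:25 on Oct 12.
+8 hours 40 minutes → arrive 03:05 UTC on Oct 13.
Flight 1 lands earlier by 11 hours 5 minutes.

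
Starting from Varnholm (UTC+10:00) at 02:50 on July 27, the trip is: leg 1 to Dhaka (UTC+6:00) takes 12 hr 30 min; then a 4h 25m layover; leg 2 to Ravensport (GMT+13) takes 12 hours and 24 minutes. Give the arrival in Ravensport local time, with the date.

11:09 on July 28

Convert departure to UTC: 02:50 − 10:00 = 16:50 UTC on Jul 26.
Add 12 hours and 30 minutes leg 1 → 05:20 UTC (Jul 27).
Add 4 hours 25 minutes layover in Dhaka → 09:45 UTC.
Add 12 hours 24 minutes leg 2 → 22:09 UTC.
Ravensport is UTC+13:00, so local arrival = 22:09 + 13:00 = 11:09 on Jul 28.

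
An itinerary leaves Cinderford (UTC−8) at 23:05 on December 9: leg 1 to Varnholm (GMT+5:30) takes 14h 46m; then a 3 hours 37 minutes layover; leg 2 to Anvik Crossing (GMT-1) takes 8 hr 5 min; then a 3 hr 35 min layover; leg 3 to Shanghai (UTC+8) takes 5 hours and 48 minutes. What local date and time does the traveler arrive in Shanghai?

02:56 on December 12

Convert departure to UTC: 23:05 + 8:00 = 07:05 UTC on Dec 10.
Add 14 hours 46 minutes leg 1 → 21:51 UTC.
Add 3 hours 37 minutes layover in Varnholm → 01:28 UTC (Dec 11).
Add 8 hours and 5 minutes leg 2 → 09:33 UTC.
Add 3 hours 35 minutes layover in Anvik Crossing → 13:08 UTC.
Add 5 hours and 48 minutes leg 3 → 18:56 UTC.
Shanghai is UTC+8:00, so local arrival = 18:56 + 8:00 = 02:56 on Dec 12.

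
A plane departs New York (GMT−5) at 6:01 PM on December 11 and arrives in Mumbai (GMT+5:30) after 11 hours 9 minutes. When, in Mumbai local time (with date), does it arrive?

Mumbai is 10:30 ahead of New York.
After 11 hours and 9 minutes it is 5:10 AM (Dec 12) in New York.
Shift by the zone difference: 5:10 AM + 10:30 = 3:40 PM on Dec 12 in Mumbai.

3:40 PM on Dec 12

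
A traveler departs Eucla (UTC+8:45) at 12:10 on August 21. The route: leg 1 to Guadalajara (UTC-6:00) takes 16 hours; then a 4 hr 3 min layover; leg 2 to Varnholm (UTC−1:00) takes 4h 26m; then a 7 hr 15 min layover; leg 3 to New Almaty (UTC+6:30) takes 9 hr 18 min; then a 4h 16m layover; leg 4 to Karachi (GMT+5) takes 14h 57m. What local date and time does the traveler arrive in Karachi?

20:40 on August 23

Convert departure to UTC: 12:10 − 8:45 = 03:25 UTC on Aug 21.
Add 16 hours leg 1 → 19:25 UTC.
Add 4 hours and 3 minutes layover in Guadalajara → 23:28 UTC.
Add 4 hours 26 minutes leg 2 → 03:54 UTC (Aug 22).
Add 7 hours 15 minutes layover in Varnholm → 11:09 UTC.
Add 9 hours and 18 minutes leg 3 → 20:27 UTC.
Add 4 hours 16 minutes layover in New Almaty → 00:43 UTC (Aug 23).
Add 14 hours 57 minutes leg 4 → 15:40 UTC.
Karachi is UTC+5:00, so local arrival = 15:40 + 5:00 = 20:40 on Aug 23.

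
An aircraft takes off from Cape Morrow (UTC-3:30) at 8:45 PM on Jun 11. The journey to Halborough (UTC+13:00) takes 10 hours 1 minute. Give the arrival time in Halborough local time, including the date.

11:16 PM on June 12

Convert departure to UTC: 8:45 PM + 3:30 = 12:15 AM UTC on Jun 12.
Add 10 hours and 1 minute travel time → 10:16 AM UTC.
Halborough is UTC+13:00, so local arrival = 10:16 AM + 13:00 = 11:16 PM on Jun 12.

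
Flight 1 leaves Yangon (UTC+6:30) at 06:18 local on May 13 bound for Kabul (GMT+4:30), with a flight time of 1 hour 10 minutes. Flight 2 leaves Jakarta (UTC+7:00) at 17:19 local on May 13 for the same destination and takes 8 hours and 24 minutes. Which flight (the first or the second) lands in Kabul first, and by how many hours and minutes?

the first, by 17 hours 45 minutes

Flight 1 in UTC: 06:18 − 6:30 = 23:48 on May 12.
+1 hour 10 minutes → arrive 00:58 UTC on May 13.
Flight 2 in UTC: 17:19 − 7:00 = 10:19 on May 13.
+8 hours and 24 minutes → arrive 18:43 UTC on May 13.
Flight 1 lands earlier by 17 hours 45 minutes.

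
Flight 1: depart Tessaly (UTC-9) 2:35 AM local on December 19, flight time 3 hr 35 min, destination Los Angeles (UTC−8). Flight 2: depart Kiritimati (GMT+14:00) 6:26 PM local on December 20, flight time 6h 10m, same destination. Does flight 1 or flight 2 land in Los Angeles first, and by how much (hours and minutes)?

Flight 1 in UTC: 2:35 AM + 9:00 = 11:35 AM on Dec 19.
+3 hours 35 minutes → arrive 3:10 PM UTC on Dec 19.
Flight 2 in UTC: 6:26 PM − 14:00 = 4:26 AM on Dec 20.
+6 hours and 10 minutes → arrive 10:36 AM UTC on Dec 20.
Flight 1 lands earlier by 19 hours 26 minutes.

the first, by 19 hours 26 minutes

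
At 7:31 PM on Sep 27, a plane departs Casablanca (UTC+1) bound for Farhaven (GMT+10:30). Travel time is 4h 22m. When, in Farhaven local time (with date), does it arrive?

Convert departure to UTC: 7:31 PM − 1:00 = 6:31 PM UTC on Sep 27.
Add 4 hours 22 minutes travel time → 10:53 PM UTC.
Farhaven is UTC+10:30, so local arrival = 10:53 PM + 10:30 = 9:23 AM on Sep 28.

9:23 AM on Sep 28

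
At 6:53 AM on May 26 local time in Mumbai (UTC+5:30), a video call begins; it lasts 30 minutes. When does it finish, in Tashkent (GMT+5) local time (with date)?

6:53 AM on May 26

Tashkent is 0:30 behind Mumbai.
After 30 minutes it is 7:23 AM in Mumbai.
Shift by the zone difference: 7:23 AM − 0:30 = 6:53 AM on May 26 in Tashkent.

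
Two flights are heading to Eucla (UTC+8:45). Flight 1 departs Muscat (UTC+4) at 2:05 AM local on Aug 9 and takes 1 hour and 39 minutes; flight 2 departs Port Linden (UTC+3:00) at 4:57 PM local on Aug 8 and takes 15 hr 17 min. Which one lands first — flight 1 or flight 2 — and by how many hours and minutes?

Flight 1 in UTC: 2:05 AM − 4:00 = 10:05 PM on Aug 8.
+1 hour and 39 minutes → arrive 11:44 PM UTC on Aug 8.
Flight 2 in UTC: 4:57 PM − 3:00 = 1:57 PM on Aug 8.
+15 hours and 17 minutes → arrive 5:14 AM UTC on Aug 9.
Flight 1 lands earlier by 5 hours 30 minutes.

the first, by 5 hours 30 minutes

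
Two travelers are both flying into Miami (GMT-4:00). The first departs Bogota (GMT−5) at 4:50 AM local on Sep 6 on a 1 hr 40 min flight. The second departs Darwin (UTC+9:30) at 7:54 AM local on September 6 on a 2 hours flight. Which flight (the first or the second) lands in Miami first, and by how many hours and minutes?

the second, by 11 hours 6 minutes

Flight 1 in UTC: 4:50 AM + 5:00 = 9:50 AM on Sep 6.
+1 hour 40 minutes → arrive 11:30 AM UTC on Sep 6.
Flight 2 in UTC: 7:54 AM − 9:30 = 10:24 PM on Sep 5.
+2 hours → arrive 12:24 AM UTC on Sep 6.
Flight 2 lands earlier by 11 hours 6 minutes.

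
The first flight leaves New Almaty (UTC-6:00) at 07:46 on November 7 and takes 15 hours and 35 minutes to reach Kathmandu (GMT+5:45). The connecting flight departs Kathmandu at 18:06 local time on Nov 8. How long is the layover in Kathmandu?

7 hours

Convert departure to UTC: 07:46 + 6:00 = 13:46 UTC on Nov 7.
Add 15 hours 35 minutes flight time → 05:21 UTC (Nov 8).
Kathmandu is UTC+5:45, so local arrival = 05:21 + 5:45 = 11:06 on Nov 8.
Layover = 18:06 − 11:06 = 7 hours.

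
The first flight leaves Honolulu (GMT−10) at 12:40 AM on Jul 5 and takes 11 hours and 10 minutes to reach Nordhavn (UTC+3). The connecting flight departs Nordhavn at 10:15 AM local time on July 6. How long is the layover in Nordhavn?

Convert departure to UTC: 12:40 AM + 10:00 = 10:40 AM UTC on Jul 5.
Add 11 hours 10 minutes flight time → 9:50 PM UTC.
Nordhavn is UTC+3:00, so local arrival = 9:50 PM + 3:00 = 12:50 AM on Jul 6.
Layover = 10:15 AM − 12:50 AM = 9 hours 25 minutes.

9 hours 25 minutes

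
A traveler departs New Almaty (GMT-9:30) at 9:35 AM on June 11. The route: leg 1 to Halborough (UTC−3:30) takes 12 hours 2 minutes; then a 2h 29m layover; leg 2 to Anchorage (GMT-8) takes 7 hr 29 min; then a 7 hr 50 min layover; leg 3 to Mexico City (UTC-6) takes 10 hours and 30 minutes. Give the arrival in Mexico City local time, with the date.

5:25 AM on June 13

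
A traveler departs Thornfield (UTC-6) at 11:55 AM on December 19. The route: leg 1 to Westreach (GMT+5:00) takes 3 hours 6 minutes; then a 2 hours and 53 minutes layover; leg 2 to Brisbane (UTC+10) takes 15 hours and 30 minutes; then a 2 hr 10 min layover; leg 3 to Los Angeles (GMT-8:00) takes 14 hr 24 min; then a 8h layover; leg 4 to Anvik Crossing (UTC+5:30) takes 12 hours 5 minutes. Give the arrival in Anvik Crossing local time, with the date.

Convert departure to UTC: 11:55 AM + 6:00 = 5:55 PM UTC on Dec 19.
Add 3 hours and 6 minutes leg 1 → 9:01 PM UTC.
Add 2 hours and 53 minutes layover in Westreach → 11:54 PM UTC.
Add 15 hours and 30 minutes leg 2 → 3:24 PM UTC (Dec 20).
Add 2 hours and 10 minutes layover in Brisbane → 5:34 PM UTC.
Add 14 hours and 24 minutes leg 3 → 7:58 AM UTC (Dec 21).
Add 8 hours layover in Los Angeles → 3:58 PM UTC.
Add 12 hours and 5 minutes leg 4 → 4:03 AM UTC (Dec 22).
Anvik Crossing is UTC+5:30, so local arrival = 4:03 AM + 5:30 = 9:33 AM on Dec 22.

9:33 AM on Dec 22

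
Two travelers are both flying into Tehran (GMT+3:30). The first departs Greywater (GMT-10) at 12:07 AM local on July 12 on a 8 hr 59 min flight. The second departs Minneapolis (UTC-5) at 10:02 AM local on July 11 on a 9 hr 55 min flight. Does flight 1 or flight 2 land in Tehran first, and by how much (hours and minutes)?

the second, by 18 hours 9 minutes

Flight 1 in UTC: 12:07 AM + 10:00 = 10:07 AM on Jul 12.
+8 hours and 59 minutes → arrive 7:06 PM UTC on Jul 12.
Flight 2 in UTC: 10:02 AM + 5:00 = 3:02 PM on Jul 11.
+9 hours 55 minutes → arrive 12:57 AM UTC on Jul 12.
Flight 2 lands earlier by 18 hours 9 minutes.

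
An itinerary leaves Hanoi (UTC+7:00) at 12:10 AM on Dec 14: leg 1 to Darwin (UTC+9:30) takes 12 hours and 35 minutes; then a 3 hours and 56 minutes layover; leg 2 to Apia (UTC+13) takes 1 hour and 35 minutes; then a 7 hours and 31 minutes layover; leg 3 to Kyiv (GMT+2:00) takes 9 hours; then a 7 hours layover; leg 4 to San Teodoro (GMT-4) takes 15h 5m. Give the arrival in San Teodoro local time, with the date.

9:52 PM on Dec 15

Convert departure to UTC: 12:10 AM − 7:00 = 5:10 PM UTC on Dec 13.
Add 12 hours and 35 minutes leg 1 → 5:45 AM UTC (Dec 14).
Add 3 hours 56 minutes layover in Darwin → 9:41 AM UTC.
Add 1 hour and 35 minutes leg 2 → 11:16 AM UTC.
Add 7 hours 31 minutes layover in Apia → 6:47 PM UTC.
Add 9 hours leg 3 → 3:47 AM UTC (Dec 15).
Add 7 hours layover in Kyiv → 10:47 AM UTC.
Add 15 hours and 5 minutes leg 4 → 1:52 AM UTC (Dec 16).
San Teodoro is UTC−4:00, so local arrival = 1:52 AM − 4:00 = 9:52 PM on Dec 15.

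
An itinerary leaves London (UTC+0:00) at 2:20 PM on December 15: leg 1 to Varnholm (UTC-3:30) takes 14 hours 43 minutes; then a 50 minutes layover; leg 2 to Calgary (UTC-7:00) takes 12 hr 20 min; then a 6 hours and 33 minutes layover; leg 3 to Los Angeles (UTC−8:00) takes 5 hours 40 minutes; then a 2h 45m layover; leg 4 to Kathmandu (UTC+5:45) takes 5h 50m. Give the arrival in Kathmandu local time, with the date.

8:46 PM on December 17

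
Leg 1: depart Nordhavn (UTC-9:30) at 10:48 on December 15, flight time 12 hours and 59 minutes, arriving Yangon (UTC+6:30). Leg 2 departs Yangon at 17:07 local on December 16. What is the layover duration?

Convert departure to UTC: 10:48 + 9:30 = 20:18 UTC on Dec 15.
Add 12 hours and 59 minutes flight time → 09:17 UTC (Dec 16).
Yangon is UTC+6:30, so local arrival = 09:17 + 6:30 = 15:47 on Dec 16.
Layover = 17:07 − 15:47 = 1 hour 20 minutes.

1 hour 20 minutes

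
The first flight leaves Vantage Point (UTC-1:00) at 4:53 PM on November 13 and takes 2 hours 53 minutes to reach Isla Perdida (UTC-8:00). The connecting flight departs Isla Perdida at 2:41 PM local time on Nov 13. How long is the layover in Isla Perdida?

1 hour 55 minutes

Convert departure to UTC: 4:53 PM + 1:00 = 5:53 PM UTC on Nov 13.
Add 2 hours 53 minutes flight time → 8:46 PM UTC.
Isla Perdida is UTC−8:00, so local arrival = 8:46 PM − 8:00 = 12:46 PM on Nov 13.
Layover = 2:41 PM − 12:46 PM = 1 hour 55 minutes.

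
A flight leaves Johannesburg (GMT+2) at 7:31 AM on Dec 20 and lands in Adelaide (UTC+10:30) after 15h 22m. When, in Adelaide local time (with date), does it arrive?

Adelaide is 8:30 ahead of Johannesburg.
After 15 hours 22 minutes it is 10:53 PM in Johannesburg.
Shift by the zone difference: 10:53 PM + 8:30 = 7:23 AM on Dec 21 in Adelaide.

7:23 AM on Dec 21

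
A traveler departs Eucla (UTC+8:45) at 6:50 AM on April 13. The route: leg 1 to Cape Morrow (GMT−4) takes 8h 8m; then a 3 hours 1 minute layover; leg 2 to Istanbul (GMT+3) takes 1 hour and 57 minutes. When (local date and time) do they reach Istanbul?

Convert departure to UTC: 6:50 AM − 8:45 = 10:05 PM UTC on Apr 12.
Add 8 hours and 8 minutes leg 1 → 6:13 AM UTC (Apr 13).
Add 3 hours and 1 minute layover in Cape Morrow → 9:14 AM UTC.
Add 1 hour and 57 minutes leg 2 → 11:11 AM UTC.
Istanbul is UTC+3:00, so local arrival = 11:11 AM + 3:00 = 2:11 PM on Apr 13.

2:11 PM on April 13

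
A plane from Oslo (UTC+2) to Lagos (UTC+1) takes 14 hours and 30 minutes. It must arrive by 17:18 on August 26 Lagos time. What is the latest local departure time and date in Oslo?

Target arrival in UTC: 17:18 − 1:00 = 16:18 on Aug 26.
Subtract 14 hours and 30 minutes → departure 01:48 UTC on Aug 26.
Oslo is UTC+2:00: 01:48 + 2:00 = 03:48 on Aug 26.

03:48 on August 26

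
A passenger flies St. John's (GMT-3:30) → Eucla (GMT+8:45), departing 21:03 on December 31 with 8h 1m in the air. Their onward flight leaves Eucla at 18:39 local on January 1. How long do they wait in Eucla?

Convert departure to UTC: 21:03 + 3:30 = 00:33 UTC on Jan 1.
Add 8 hours and 1 minute flight time → 08:34 UTC.
Eucla is UTC+8:45, so local arrival = 08:34 + 8:45 = 17:19 on Jan 1.
Layover = 18:39 − 17:19 = 1 hour 20 minutes.

1 hour 20 minutes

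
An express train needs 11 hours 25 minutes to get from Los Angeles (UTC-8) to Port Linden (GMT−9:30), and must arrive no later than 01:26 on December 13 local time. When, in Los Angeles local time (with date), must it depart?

Target arrival in UTC: 01:26 + 9:30 = 10:56 on Dec 13.
Subtract 11 hours 25 minutes → departure 23:31 UTC on Dec 12.
Los Angeles is UTC−8:00: 23:31 − 8:00 = 15:31 on Dec 12.

15:31 on December 12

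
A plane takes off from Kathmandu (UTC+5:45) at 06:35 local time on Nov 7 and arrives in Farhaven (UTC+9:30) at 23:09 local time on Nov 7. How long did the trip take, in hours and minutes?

Departure in UTC: 06:35 − 5:45 = 00:50 on Nov 7.
Arrival in UTC: 23:09 − 9:30 = 13:39 on Nov 7.
Elapsed = 13:39 − 00:50 = 12 hours 49 minutes.

12 hours 49 minutes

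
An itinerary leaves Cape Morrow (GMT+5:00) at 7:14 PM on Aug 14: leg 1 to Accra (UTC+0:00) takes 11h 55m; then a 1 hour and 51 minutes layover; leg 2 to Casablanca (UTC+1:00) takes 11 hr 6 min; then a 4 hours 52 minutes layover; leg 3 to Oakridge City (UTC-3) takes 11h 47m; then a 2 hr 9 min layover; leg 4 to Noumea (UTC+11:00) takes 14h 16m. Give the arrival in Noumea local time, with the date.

Convert departure to UTC: 7:14 PM − 5:00 = 2:14 PM UTC on Aug 14.
Add 11 hours and 55 minutes leg 1 → 2:09 AM UTC (Aug 15).
Add 1 hour and 51 minutes layover in Accra → 4:00 AM UTC.
Add 11 hours 6 minutes leg 2 → 3:06 PM UTC.
Add 4 hours 52 minutes layover in Casablanca → 7:58 PM UTC.
Add 11 hours and 47 minutes leg 3 → 7:45 AM UTC (Aug 16).
Add 2 hours 9 minutes layover in Oakridge City → 9:54 AM UTC.
Add 14 hours and 16 minutes leg 4 → 12:10 AM UTC (Aug 17).
Noumea is UTC+11:00, so local arrival = 12:10 AM + 11:00 = 11:10 AM on Aug 17.

11:10 AM on August 17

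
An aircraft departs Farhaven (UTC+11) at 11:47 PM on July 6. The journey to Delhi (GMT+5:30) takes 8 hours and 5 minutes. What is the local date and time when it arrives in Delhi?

2:22 AM on July 7

Convert departure to UTC: 11:47 PM − 11:00 = 12:47 PM UTC on Jul 6.
Add 8 hours and 5 minutes travel time → 8:52 PM UTC.
Delhi is UTC+5:30, so local arrival = 8:52 PM + 5:30 = 2:22 AM on Jul 7.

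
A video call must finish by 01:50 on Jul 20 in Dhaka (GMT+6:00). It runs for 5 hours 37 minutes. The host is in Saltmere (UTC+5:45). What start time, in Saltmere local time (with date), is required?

Target end time in UTC: 01:50 − 6:00 = 19:50 on Jul 19.
Subtract 5 hours 37 minutes → start 14:13 UTC on Jul 19.
Saltmere is UTC+5:45: 14:13 + 5:45 = 19:58 on Jul 19.

19:58 on Jul 19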